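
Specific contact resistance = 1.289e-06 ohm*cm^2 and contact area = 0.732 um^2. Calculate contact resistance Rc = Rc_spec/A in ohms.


Step 1: Convert area to cm^2: 0.732 um^2 = 7.3200e-09 cm^2
Step 2: Rc = Rc_spec / A = 1.289e-06 / 7.3200e-09
Step 3: Rc = 1.76e+02 ohms

1.76e+02


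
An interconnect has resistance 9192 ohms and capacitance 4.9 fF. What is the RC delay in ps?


Step 1: tau = R * C
Step 2: tau = 9192 * 4.9 fF = 9192 * 4.9e-15 F
Step 3: tau = 4.50408e-11 s = 45.0408 ps

45.0408


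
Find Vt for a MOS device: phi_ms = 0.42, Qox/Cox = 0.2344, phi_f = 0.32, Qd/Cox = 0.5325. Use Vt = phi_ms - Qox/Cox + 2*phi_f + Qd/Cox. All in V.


Step 1: Vt = phi_ms - Qox/Cox + 2*phi_f + Qd/Cox
Step 2: Vt = 0.42 - 0.2344 + 2*0.32 + 0.5325
Step 3: Vt = 0.42 - 0.2344 + 0.64 + 0.5325
Step 4: Vt = 1.3581 V

1.3581


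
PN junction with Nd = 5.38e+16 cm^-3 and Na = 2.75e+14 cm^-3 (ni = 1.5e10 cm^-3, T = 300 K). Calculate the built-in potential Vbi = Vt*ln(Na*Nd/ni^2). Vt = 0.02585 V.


Step 1: Compute Na*Nd/ni^2 = 2.75e+14 * 5.38e+16 / (1.5e10)^2 = 6.5756e+10
Step 2: ln(6.5756e+10) = 24.9092
Step 3: Vbi = 0.02585 * 24.9092 = 0.644 V

0.644


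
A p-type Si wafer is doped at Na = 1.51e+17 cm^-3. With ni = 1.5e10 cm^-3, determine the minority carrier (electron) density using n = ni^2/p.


Step 1: Majority hole concentration p ≈ Na = 1.51e+17 cm^-3
Step 2: n = ni^2 / Na = (1.5e10)^2 / 1.51e+17
Step 3: n = 1.49e+03 cm^-3

1.49e+03


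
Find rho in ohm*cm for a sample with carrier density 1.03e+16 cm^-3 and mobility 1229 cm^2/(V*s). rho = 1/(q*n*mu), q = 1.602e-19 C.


Step 1: sigma = q * n * mu = 1.602e-19 * 1.03e+16 * 1229 = 2.02792e+00 S/cm
Step 2: rho = 1 / sigma = 1 / 2.02792e+00 = 0.4931 ohm*cm

0.4931


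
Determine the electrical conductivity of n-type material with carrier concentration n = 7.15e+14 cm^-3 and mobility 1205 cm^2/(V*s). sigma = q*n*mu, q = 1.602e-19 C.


Step 1: sigma = q * n * mu
Step 2: sigma = 1.602e-19 * 7.15e+14 * 1205
Step 3: sigma = 1.380e-01 S/cm

1.380e-01


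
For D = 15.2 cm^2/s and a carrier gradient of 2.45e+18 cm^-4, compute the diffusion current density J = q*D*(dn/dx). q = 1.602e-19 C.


Step 1: J = q * D * (dn/dx)
Step 2: J = 1.602e-19 * 15.2 * 2.45e+18
Step 3: J = 5.97e+00 A/cm^2

5.97e+00


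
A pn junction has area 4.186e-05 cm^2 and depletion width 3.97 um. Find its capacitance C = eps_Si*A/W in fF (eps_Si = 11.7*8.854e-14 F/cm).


Step 1: eps_Si = 11.7 * 8.854e-14 = 1.035918e-12 F/cm
Step 2: W in cm = 3.97 * 1e-4 = 3.97e-04 cm
Step 3: C = 1.035918e-12 * 4.186e-05 / 3.97e-04 = 1.092280e-13 F
Step 4: C = 109.23 fF

109.23


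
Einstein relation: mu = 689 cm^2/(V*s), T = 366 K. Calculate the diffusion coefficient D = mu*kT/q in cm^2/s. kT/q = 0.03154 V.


Step 1: D = mu * (kT/q)
Step 2: D = 689 * 0.03154
Step 3: D = 21.73 cm^2/s

21.73


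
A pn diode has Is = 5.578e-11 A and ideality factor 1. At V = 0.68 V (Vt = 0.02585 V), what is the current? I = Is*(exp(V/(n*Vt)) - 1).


Step 1: V/(n*Vt) = 0.68/(1*0.02585) = 26.3056
Step 2: exp(26.3056) = 2.6569e+11
Step 3: I = 5.578e-11 * (2.6569e+11 - 1) = 1.48e+01 A

1.48e+01


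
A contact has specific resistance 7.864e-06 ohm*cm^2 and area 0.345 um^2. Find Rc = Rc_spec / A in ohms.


Step 1: Convert area to cm^2: 0.345 um^2 = 3.4500e-09 cm^2
Step 2: Rc = Rc_spec / A = 7.864e-06 / 3.4500e-09
Step 3: Rc = 2.28e+03 ohms

2.28e+03


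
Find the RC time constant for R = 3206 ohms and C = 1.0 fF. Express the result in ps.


Step 1: tau = R * C
Step 2: tau = 3206 * 1.0 fF = 3206 * 1.0e-15 F
Step 3: tau = 3.206e-12 s = 3.206 ps

3.206


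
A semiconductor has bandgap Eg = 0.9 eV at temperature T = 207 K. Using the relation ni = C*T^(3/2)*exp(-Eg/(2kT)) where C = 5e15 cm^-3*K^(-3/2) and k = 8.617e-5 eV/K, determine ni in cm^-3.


Step 1: Compute kT = 8.617e-5 * 207 = 0.01783719 eV
Step 2: Exponent = -Eg/(2kT) = -0.9/(2*0.01783719) = -25.22819
Step 3: T^(3/2) = 207^1.5 = 2978.21
Step 4: ni = 5e15 * 2978.21 * exp(-25.22819) = 1.65e+08 cm^-3

1.65e+08


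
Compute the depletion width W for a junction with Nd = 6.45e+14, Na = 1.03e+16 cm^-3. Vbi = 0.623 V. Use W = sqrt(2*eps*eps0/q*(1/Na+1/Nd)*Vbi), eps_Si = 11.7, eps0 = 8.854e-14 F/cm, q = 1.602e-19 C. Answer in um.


Step 1: 1/Na + 1/Nd = 1/1.03e+16 + 1/6.45e+14 = 1.64747e-15
Step 2: 2*eps*eps0/q = 2*11.7*8.854e-14/1.602e-19 = 1.293281e+07
Step 3: W^2 = 1.293281e+07 * 1.64747e-15 * 0.623 = 1.32739e-08
Step 4: W = sqrt(1.32739e-08) = 1.152e-04 cm = 1.152 um

1.152


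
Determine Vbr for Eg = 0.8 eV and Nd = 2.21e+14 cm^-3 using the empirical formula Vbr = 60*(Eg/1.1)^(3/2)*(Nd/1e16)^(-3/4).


Step 1: Eg/1.1 = 0.8/1.1 = 0.727273
Step 2: (Eg/1.1)^1.5 = 0.727273^1.5 = 0.620221
Step 3: (Nd/1e16)^(-0.75) = (0.0221)^(-0.75) = 17.446399
Step 4: Vbr = 60 * 0.620221 * 17.446399 = 649.2 V

649.2


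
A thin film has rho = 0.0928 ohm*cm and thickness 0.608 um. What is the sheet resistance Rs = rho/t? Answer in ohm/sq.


Step 1: Convert thickness to cm: t = 0.608 um = 6.0800e-05 cm
Step 2: Rs = rho / t = 0.0928 / 6.0800e-05
Step 3: Rs = 1526.3 ohm/sq

1526.3


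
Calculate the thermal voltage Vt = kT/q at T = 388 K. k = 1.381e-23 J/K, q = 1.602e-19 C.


Step 1: kT = 1.381e-23 * 388 = 5.35828e-21 J
Step 2: Vt = kT/q = 5.35828e-21 / 1.602e-19
Step 3: Vt = 0.03345 V

0.03345


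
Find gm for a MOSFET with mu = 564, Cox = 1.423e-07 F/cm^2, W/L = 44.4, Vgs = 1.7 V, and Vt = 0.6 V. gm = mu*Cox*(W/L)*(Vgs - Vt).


Step 1: Vov = Vgs - Vt = 1.7 - 0.6 = 1.1 V
Step 2: gm = mu * Cox * (W/L) * Vov
Step 3: gm = 564 * 1.423e-07 * 44.4 * 1.1 = 3.92e-03 S

3.92e-03


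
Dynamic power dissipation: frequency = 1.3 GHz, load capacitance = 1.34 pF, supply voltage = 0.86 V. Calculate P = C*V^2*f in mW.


Step 1: V^2 = 0.86^2 = 0.7396 V^2
Step 2: P = C*V^2*f = 1.34e-12 F * 0.7396 * 1.3e9 Hz
Step 3: P = 1.2883832e-03 W
Step 4: P = 1.288 mW

1.288


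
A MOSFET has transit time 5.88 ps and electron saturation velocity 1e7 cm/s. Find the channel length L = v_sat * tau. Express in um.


Step 1: tau in seconds = 5.88 ps * 1e-12 = 5.8800e-12 s
Step 2: L = v_sat * tau = 1e7 * 5.8800e-12 = 5.8800e-05 cm
Step 3: L in um = 5.8800e-05 * 1e4 = 0.588 um

0.588


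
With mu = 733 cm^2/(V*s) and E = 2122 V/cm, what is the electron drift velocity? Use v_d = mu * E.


Step 1: v_d = mu * E
Step 2: v_d = 733 * 2122 = 1555426
Step 3: v_d = 1.56e+06 cm/s

1.56e+06


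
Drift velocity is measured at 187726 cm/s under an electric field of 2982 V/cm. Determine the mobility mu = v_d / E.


Step 1: mu = v_d / E
Step 2: mu = 187726 / 2982
Step 3: mu = 62.95 cm^2/(V*s)

62.95


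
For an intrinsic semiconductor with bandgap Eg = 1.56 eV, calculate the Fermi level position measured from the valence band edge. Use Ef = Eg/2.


Step 1: For an intrinsic semiconductor, the Fermi level sits at midgap.
Step 2: Ef = Eg / 2 = 1.56 / 2 = 0.78 eV

0.78


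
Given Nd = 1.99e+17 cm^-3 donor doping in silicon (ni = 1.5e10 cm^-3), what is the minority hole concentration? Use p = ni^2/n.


Step 1: Since Nd >> ni, n ≈ Nd = 1.99e+17 cm^-3
Step 2: p = ni^2 / n = (1.5e10)^2 / 1.99e+17
Step 3: p = 2.25e20 / 1.99e+17 = 1.13e+03 cm^-3

1.13e+03


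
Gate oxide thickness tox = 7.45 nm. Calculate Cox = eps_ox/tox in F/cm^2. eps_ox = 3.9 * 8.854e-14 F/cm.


Step 1: eps_ox = 3.9 * 8.854e-14 = 3.45306e-13 F/cm
Step 2: tox in cm = 7.45 nm * 1e-7 = 7.4500e-07 cm
Step 3: Cox = 3.45306e-13 / 7.4500e-07 = 4.63e-07 F/cm^2

4.63e-07


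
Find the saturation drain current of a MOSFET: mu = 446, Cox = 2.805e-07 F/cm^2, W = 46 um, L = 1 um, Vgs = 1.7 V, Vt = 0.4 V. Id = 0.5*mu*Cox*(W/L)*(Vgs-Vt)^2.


Step 1: Overdrive voltage Vov = Vgs - Vt = 1.7 - 0.4 = 1.3 V
Step 2: W/L = 46/1 = 46
Step 3: Id = 0.5 * 446 * 2.805e-07 * 46 * 1.3^2
Step 4: Id = 4.86e-03 A

4.86e-03


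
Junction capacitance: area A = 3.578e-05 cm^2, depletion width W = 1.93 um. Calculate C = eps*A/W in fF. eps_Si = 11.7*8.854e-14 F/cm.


Step 1: eps_Si = 11.7 * 8.854e-14 = 1.035918e-12 F/cm
Step 2: W in cm = 1.93 * 1e-4 = 1.93e-04 cm
Step 3: C = 1.035918e-12 * 3.578e-05 / 1.93e-04 = 1.920474e-13 F
Step 4: C = 192.05 fF

192.05


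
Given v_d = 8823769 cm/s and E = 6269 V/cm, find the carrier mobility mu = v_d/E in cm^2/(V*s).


Step 1: mu = v_d / E
Step 2: mu = 8823769 / 6269
Step 3: mu = 1407.52 cm^2/(V*s)

1407.52


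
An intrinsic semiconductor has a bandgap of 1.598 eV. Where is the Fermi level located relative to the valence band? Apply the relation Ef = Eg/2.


Step 1: For an intrinsic semiconductor, the Fermi level sits at midgap.
Step 2: Ef = Eg / 2 = 1.598 / 2 = 0.799 eV

0.799


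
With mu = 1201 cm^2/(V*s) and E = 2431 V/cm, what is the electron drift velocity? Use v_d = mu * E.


Step 1: v_d = mu * E
Step 2: v_d = 1201 * 2431 = 2919631
Step 3: v_d = 2.92e+06 cm/s

2.92e+06


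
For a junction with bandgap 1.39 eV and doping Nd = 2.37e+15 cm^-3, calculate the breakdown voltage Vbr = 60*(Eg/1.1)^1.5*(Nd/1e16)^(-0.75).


Step 1: Eg/1.1 = 1.39/1.1 = 1.263636
Step 2: (Eg/1.1)^1.5 = 1.263636^1.5 = 1.420473
Step 3: (Nd/1e16)^(-0.75) = (0.237)^(-0.75) = 2.944006
Step 4: Vbr = 60 * 1.420473 * 2.944006 = 250.9 V

250.9


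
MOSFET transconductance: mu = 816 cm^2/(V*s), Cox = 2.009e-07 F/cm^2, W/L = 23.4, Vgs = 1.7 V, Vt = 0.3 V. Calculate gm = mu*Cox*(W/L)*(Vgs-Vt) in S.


Step 1: Vov = Vgs - Vt = 1.7 - 0.3 = 1.4 V
Step 2: gm = mu * Cox * (W/L) * Vov
Step 3: gm = 816 * 2.009e-07 * 23.4 * 1.4 = 5.37e-03 S

5.37e-03


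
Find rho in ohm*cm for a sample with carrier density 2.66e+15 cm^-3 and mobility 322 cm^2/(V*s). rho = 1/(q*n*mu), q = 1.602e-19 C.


Step 1: sigma = q * n * mu = 1.602e-19 * 2.66e+15 * 322 = 1.37215e-01 S/cm
Step 2: rho = 1 / sigma = 1 / 1.37215e-01 = 7.288 ohm*cm

7.288


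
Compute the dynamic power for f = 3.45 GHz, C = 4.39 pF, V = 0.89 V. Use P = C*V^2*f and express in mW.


Step 1: V^2 = 0.89^2 = 0.7921 V^2
Step 2: P = C*V^2*f = 4.39e-12 F * 0.7921 * 3.45e9 Hz
Step 3: P = 1.199675055e-02 W
Step 4: P = 11.997 mW

11.997


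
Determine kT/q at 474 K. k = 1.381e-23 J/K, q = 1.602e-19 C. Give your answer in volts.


Step 1: kT = 1.381e-23 * 474 = 6.54594e-21 J
Step 2: Vt = kT/q = 6.54594e-21 / 1.602e-19
Step 3: Vt = 0.04086 V

0.04086


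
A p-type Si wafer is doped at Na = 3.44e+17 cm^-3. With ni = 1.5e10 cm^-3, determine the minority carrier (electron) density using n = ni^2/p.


Step 1: Majority hole concentration p ≈ Na = 3.44e+17 cm^-3
Step 2: n = ni^2 / Na = (1.5e10)^2 / 3.44e+17
Step 3: n = 6.54e+02 cm^-3

6.54e+02


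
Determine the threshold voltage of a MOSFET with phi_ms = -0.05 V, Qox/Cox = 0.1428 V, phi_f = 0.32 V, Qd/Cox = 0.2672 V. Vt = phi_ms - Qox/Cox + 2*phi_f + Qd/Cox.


Step 1: Vt = phi_ms - Qox/Cox + 2*phi_f + Qd/Cox
Step 2: Vt = -0.05 - 0.1428 + 2*0.32 + 0.2672
Step 3: Vt = -0.05 - 0.1428 + 0.64 + 0.2672
Step 4: Vt = 0.7144 V

0.7144


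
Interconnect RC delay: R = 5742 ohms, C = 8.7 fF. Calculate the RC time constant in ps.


Step 1: tau = R * C
Step 2: tau = 5742 * 8.7 fF = 5742 * 8.7e-15 F
Step 3: tau = 4.99554e-11 s = 49.9554 ps

49.9554


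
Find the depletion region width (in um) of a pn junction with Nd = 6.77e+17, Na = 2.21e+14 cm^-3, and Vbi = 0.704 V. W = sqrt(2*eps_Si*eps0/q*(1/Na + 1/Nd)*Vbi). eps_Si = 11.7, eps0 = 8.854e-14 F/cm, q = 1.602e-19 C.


Step 1: 1/Na + 1/Nd = 1/2.21e+14 + 1/6.77e+17 = 4.52636e-15
Step 2: 2*eps*eps0/q = 2*11.7*8.854e-14/1.602e-19 = 1.293281e+07
Step 3: W^2 = 1.293281e+07 * 4.52636e-15 * 0.704 = 4.12111e-08
Step 4: W = sqrt(4.12111e-08) = 2.030e-04 cm = 2.03 um

2.03


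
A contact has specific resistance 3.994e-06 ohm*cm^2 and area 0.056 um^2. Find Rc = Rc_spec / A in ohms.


Step 1: Convert area to cm^2: 0.056 um^2 = 5.6000e-10 cm^2
Step 2: Rc = Rc_spec / A = 3.994e-06 / 5.6000e-10
Step 3: Rc = 7.13e+03 ohms

7.13e+03


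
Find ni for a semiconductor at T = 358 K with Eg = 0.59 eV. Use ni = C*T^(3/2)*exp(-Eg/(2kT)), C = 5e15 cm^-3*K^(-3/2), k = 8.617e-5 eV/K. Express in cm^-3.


Step 1: Compute kT = 8.617e-5 * 358 = 0.03084886 eV
Step 2: Exponent = -Eg/(2kT) = -0.59/(2*0.03084886) = -9.56275
Step 3: T^(3/2) = 358^1.5 = 6773.68
Step 4: ni = 5e15 * 6773.68 * exp(-9.56275) = 2.38e+15 cm^-3

2.38e+15


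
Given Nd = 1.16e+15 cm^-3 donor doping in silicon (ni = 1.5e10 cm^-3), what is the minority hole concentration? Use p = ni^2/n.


Step 1: Since Nd >> ni, n ≈ Nd = 1.16e+15 cm^-3
Step 2: p = ni^2 / n = (1.5e10)^2 / 1.16e+15
Step 3: p = 2.25e20 / 1.16e+15 = 1.94e+05 cm^-3

1.94e+05


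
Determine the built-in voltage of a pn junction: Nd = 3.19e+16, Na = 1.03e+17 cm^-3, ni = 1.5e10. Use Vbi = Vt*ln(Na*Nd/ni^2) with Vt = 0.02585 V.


Step 1: Compute Na*Nd/ni^2 = 1.03e+17 * 3.19e+16 / (1.5e10)^2 = 1.4603e+13
Step 2: ln(1.4603e+13) = 30.3122
Step 3: Vbi = 0.02585 * 30.3122 = 0.784 V

0.784


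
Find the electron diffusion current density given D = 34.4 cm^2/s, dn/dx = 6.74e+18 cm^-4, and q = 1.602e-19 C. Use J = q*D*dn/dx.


Step 1: J = q * D * (dn/dx)
Step 2: J = 1.602e-19 * 34.4 * 6.74e+18
Step 3: J = 3.71e+01 A/cm^2

3.71e+01


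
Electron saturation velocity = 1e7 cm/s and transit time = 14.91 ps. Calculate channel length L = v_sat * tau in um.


Step 1: tau in seconds = 14.91 ps * 1e-12 = 1.4910e-11 s
Step 2: L = v_sat * tau = 1e7 * 1.4910e-11 = 1.4910e-04 cm
Step 3: L in um = 1.4910e-04 * 1e4 = 1.491 um

1.491


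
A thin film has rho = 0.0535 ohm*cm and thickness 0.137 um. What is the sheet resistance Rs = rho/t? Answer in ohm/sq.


Step 1: Convert thickness to cm: t = 0.137 um = 1.3700e-05 cm
Step 2: Rs = rho / t = 0.0535 / 1.3700e-05
Step 3: Rs = 3905.1 ohm/sq

3905.1


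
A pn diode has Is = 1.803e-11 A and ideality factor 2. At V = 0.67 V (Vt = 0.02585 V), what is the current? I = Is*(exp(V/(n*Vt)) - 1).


Step 1: V/(n*Vt) = 0.67/(2*0.02585) = 12.9594
Step 2: exp(12.9594) = 4.2481e+05
Step 3: I = 1.803e-11 * (4.2481e+05 - 1) = 7.66e-06 A

7.66e-06


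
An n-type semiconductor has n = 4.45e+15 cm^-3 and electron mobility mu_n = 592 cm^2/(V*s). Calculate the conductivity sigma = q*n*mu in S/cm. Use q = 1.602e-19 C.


Step 1: sigma = q * n * mu
Step 2: sigma = 1.602e-19 * 4.45e+15 * 592
Step 3: sigma = 4.220e-01 S/cm

4.220e-01


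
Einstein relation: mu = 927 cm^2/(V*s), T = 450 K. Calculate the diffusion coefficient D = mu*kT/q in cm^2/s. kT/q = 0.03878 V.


Step 1: D = mu * (kT/q)
Step 2: D = 927 * 0.03878
Step 3: D = 35.95 cm^2/s

35.95


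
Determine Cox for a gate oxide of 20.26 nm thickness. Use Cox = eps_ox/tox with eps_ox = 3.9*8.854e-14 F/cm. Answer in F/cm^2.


Step 1: eps_ox = 3.9 * 8.854e-14 = 3.45306e-13 F/cm
Step 2: tox in cm = 20.26 nm * 1e-7 = 2.0260e-06 cm
Step 3: Cox = 3.45306e-13 / 2.0260e-06 = 1.70e-07 F/cm^2

1.70e-07


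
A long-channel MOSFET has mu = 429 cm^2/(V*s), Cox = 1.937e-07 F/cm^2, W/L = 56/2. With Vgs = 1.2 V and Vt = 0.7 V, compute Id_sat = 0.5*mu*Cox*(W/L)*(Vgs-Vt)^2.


Step 1: Overdrive voltage Vov = Vgs - Vt = 1.2 - 0.7 = 0.5 V
Step 2: W/L = 56/2 = 28
Step 3: Id = 0.5 * 429 * 1.937e-07 * 28 * 0.5^2
Step 4: Id = 2.91e-04 A

2.91e-04


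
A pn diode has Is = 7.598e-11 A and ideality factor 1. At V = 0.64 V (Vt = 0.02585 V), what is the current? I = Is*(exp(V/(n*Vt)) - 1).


Step 1: V/(n*Vt) = 0.64/(1*0.02585) = 24.7582
Step 2: exp(24.7582) = 5.6539e+10
Step 3: I = 7.598e-11 * (5.6539e+10 - 1) = 4.30e+00 A

4.30e+00


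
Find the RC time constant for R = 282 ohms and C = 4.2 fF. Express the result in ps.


Step 1: tau = R * C
Step 2: tau = 282 * 4.2 fF = 282 * 4.2e-15 F
Step 3: tau = 1.1844e-12 s = 1.1844 ps

1.1844


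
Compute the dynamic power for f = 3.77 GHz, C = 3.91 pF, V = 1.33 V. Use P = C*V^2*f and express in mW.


Step 1: V^2 = 1.33^2 = 1.7689 V^2
Step 2: P = C*V^2*f = 3.91e-12 F * 1.7689 * 3.77e9 Hz
Step 3: P = 2.607482423e-02 W
Step 4: P = 26.075 mW

26.075


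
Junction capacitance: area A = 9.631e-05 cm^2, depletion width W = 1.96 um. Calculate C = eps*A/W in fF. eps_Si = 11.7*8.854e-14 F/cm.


Step 1: eps_Si = 11.7 * 8.854e-14 = 1.035918e-12 F/cm
Step 2: W in cm = 1.96 * 1e-4 = 1.96e-04 cm
Step 3: C = 1.035918e-12 * 9.631e-05 / 1.96e-04 = 5.090268e-13 F
Step 4: C = 509.03 fF

509.03


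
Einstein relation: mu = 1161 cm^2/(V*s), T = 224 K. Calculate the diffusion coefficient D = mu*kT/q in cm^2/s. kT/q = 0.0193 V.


Step 1: D = mu * (kT/q)
Step 2: D = 1161 * 0.0193
Step 3: D = 22.41 cm^2/s

22.41


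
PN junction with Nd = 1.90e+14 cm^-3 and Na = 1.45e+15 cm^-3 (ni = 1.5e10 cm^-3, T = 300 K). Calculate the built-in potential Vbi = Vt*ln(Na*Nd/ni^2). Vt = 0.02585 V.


Step 1: Compute Na*Nd/ni^2 = 1.45e+15 * 1.90e+14 / (1.5e10)^2 = 1.2244e+09
Step 2: ln(1.2244e+09) = 20.9257
Step 3: Vbi = 0.02585 * 20.9257 = 0.541 V

0.541


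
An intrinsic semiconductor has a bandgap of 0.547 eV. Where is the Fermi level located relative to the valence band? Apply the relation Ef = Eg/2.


Step 1: For an intrinsic semiconductor, the Fermi level sits at midgap.
Step 2: Ef = Eg / 2 = 0.547 / 2 = 0.2735 eV

0.2735


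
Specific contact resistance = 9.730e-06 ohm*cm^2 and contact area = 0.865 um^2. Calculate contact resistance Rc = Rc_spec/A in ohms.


Step 1: Convert area to cm^2: 0.865 um^2 = 8.6500e-09 cm^2
Step 2: Rc = Rc_spec / A = 9.730e-06 / 8.6500e-09
Step 3: Rc = 1.12e+03 ohms

1.12e+03


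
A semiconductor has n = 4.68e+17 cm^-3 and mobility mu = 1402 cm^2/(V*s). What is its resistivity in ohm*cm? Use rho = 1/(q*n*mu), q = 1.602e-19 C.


Step 1: sigma = q * n * mu = 1.602e-19 * 4.68e+17 * 1402 = 1.05113e+02 S/cm
Step 2: rho = 1 / sigma = 1 / 1.05113e+02 = 0.009514 ohm*cm

0.009514


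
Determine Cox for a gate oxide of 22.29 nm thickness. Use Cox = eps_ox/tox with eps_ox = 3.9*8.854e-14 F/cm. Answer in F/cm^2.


Step 1: eps_ox = 3.9 * 8.854e-14 = 3.45306e-13 F/cm
Step 2: tox in cm = 22.29 nm * 1e-7 = 2.2290e-06 cm
Step 3: Cox = 3.45306e-13 / 2.2290e-06 = 1.55e-07 F/cm^2

1.55e-07


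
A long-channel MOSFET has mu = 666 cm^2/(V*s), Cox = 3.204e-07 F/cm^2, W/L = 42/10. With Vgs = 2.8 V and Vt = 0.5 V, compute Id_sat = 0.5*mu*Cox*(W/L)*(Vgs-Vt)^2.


Step 1: Overdrive voltage Vov = Vgs - Vt = 2.8 - 0.5 = 2.3 V
Step 2: W/L = 42/10 = 4.2
Step 3: Id = 0.5 * 666 * 3.204e-07 * 4.2 * 2.3^2
Step 4: Id = 2.37e-03 A

2.37e-03


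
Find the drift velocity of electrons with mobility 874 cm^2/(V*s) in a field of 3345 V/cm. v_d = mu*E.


Step 1: v_d = mu * E
Step 2: v_d = 874 * 3345 = 2923530
Step 3: v_d = 2.92e+06 cm/s

2.92e+06


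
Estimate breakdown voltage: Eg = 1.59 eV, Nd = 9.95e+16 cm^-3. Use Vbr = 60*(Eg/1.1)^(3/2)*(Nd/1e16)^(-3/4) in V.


Step 1: Eg/1.1 = 1.59/1.1 = 1.445455
Step 2: (Eg/1.1)^1.5 = 1.445455^1.5 = 1.737828
Step 3: (Nd/1e16)^(-0.75) = (9.95)^(-0.75) = 0.178498
Step 4: Vbr = 60 * 1.737828 * 0.178498 = 18.6 V

18.6


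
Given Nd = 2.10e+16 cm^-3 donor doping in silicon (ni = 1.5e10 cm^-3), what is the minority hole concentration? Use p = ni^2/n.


Step 1: Since Nd >> ni, n ≈ Nd = 2.10e+16 cm^-3
Step 2: p = ni^2 / n = (1.5e10)^2 / 2.10e+16
Step 3: p = 2.25e20 / 2.10e+16 = 1.07e+04 cm^-3

1.07e+04


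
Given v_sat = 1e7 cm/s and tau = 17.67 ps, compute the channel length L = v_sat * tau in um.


Step 1: tau in seconds = 17.67 ps * 1e-12 = 1.7670e-11 s
Step 2: L = v_sat * tau = 1e7 * 1.7670e-11 = 1.7670e-04 cm
Step 3: L in um = 1.7670e-04 * 1e4 = 1.767 um

1.767


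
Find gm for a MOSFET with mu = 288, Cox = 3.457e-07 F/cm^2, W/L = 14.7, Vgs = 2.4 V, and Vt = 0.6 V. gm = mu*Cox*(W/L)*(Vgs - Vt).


Step 1: Vov = Vgs - Vt = 2.4 - 0.6 = 1.8 V
Step 2: gm = mu * Cox * (W/L) * Vov
Step 3: gm = 288 * 3.457e-07 * 14.7 * 1.8 = 2.63e-03 S

2.63e-03


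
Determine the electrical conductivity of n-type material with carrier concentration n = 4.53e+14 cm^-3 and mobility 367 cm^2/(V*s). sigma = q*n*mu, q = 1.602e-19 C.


Step 1: sigma = q * n * mu
Step 2: sigma = 1.602e-19 * 4.53e+14 * 367
Step 3: sigma = 2.663e-02 S/cm

2.663e-02


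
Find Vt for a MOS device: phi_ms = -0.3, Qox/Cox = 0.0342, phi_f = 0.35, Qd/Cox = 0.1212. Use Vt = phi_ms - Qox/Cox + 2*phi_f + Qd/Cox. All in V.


Step 1: Vt = phi_ms - Qox/Cox + 2*phi_f + Qd/Cox
Step 2: Vt = -0.3 - 0.0342 + 2*0.35 + 0.1212
Step 3: Vt = -0.3 - 0.0342 + 0.7 + 0.1212
Step 4: Vt = 0.487 V

0.487


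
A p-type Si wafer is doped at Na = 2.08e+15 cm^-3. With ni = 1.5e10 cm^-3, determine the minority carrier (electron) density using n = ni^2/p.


Step 1: Majority hole concentration p ≈ Na = 2.08e+15 cm^-3
Step 2: n = ni^2 / Na = (1.5e10)^2 / 2.08e+15
Step 3: n = 1.08e+05 cm^-3

1.08e+05


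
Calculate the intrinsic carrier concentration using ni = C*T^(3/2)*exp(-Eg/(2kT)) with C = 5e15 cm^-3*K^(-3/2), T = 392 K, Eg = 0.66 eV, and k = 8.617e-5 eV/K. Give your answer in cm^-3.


Step 1: Compute kT = 8.617e-5 * 392 = 0.03377864 eV
Step 2: Exponent = -Eg/(2kT) = -0.66/(2*0.03377864) = -9.76949
Step 3: T^(3/2) = 392^1.5 = 7761.20
Step 4: ni = 5e15 * 7761.20 * exp(-9.76949) = 2.22e+15 cm^-3

2.22e+15


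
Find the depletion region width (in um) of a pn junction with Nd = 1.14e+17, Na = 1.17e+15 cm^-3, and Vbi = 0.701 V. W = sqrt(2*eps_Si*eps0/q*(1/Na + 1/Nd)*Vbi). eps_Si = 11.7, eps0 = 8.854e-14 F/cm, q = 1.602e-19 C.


Step 1: 1/Na + 1/Nd = 1/1.17e+15 + 1/1.14e+17 = 8.63473e-16
Step 2: 2*eps*eps0/q = 2*11.7*8.854e-14/1.602e-19 = 1.293281e+07
Step 3: W^2 = 1.293281e+07 * 8.63473e-16 * 0.701 = 7.82816e-09
Step 4: W = sqrt(7.82816e-09) = 8.848e-05 cm = 0.8848 um

0.8848


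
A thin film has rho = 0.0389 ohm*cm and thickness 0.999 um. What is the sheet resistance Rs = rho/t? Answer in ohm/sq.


Step 1: Convert thickness to cm: t = 0.999 um = 9.9900e-05 cm
Step 2: Rs = rho / t = 0.0389 / 9.9900e-05
Step 3: Rs = 389.4 ohm/sq

389.4


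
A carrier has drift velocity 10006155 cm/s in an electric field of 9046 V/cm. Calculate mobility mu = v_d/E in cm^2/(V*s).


Step 1: mu = v_d / E
Step 2: mu = 10006155 / 9046
Step 3: mu = 1106.14 cm^2/(V*s)

1106.14


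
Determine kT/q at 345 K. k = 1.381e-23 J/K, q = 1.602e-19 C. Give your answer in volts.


Step 1: kT = 1.381e-23 * 345 = 4.76445e-21 J
Step 2: Vt = kT/q = 4.76445e-21 / 1.602e-19
Step 3: Vt = 0.02974 V

0.02974


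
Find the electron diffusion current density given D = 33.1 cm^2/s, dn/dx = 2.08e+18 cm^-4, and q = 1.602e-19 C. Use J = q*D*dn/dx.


Step 1: J = q * D * (dn/dx)
Step 2: J = 1.602e-19 * 33.1 * 2.08e+18
Step 3: J = 1.10e+01 A/cm^2

1.10e+01


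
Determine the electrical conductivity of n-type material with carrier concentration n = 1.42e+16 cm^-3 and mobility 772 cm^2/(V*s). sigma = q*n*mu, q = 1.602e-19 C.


Step 1: sigma = q * n * mu
Step 2: sigma = 1.602e-19 * 1.42e+16 * 772
Step 3: sigma = 1.756e+00 S/cm

1.756e+00


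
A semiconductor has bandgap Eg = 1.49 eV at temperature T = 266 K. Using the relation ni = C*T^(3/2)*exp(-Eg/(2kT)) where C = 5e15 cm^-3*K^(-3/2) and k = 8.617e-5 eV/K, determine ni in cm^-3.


Step 1: Compute kT = 8.617e-5 * 266 = 0.02292122 eV
Step 2: Exponent = -Eg/(2kT) = -1.49/(2*0.02292122) = -32.50263
Step 3: T^(3/2) = 266^1.5 = 4338.33
Step 4: ni = 5e15 * 4338.33 * exp(-32.50263) = 1.66e+05 cm^-3

1.66e+05


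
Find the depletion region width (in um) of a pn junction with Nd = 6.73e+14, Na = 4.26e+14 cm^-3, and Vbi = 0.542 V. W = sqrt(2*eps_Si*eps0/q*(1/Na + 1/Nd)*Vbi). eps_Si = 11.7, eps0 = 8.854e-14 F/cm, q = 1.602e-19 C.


Step 1: 1/Na + 1/Nd = 1/4.26e+14 + 1/6.73e+14 = 3.83330e-15
Step 2: 2*eps*eps0/q = 2*11.7*8.854e-14/1.602e-19 = 1.293281e+07
Step 3: W^2 = 1.293281e+07 * 3.83330e-15 * 0.542 = 2.68698e-08
Step 4: W = sqrt(2.68698e-08) = 1.639e-04 cm = 1.639 um

1.639


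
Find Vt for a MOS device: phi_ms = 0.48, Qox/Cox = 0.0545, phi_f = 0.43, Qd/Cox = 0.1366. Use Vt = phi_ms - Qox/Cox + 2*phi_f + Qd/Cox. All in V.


Step 1: Vt = phi_ms - Qox/Cox + 2*phi_f + Qd/Cox
Step 2: Vt = 0.48 - 0.0545 + 2*0.43 + 0.1366
Step 3: Vt = 0.48 - 0.0545 + 0.86 + 0.1366
Step 4: Vt = 1.4221 V

1.4221


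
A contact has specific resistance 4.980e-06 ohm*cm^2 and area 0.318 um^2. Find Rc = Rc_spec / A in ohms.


Step 1: Convert area to cm^2: 0.318 um^2 = 3.1800e-09 cm^2
Step 2: Rc = Rc_spec / A = 4.980e-06 / 3.1800e-09
Step 3: Rc = 1.57e+03 ohms

1.57e+03


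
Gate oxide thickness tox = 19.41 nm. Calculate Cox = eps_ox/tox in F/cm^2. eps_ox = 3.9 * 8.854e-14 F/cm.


Step 1: eps_ox = 3.9 * 8.854e-14 = 3.45306e-13 F/cm
Step 2: tox in cm = 19.41 nm * 1e-7 = 1.9410e-06 cm
Step 3: Cox = 3.45306e-13 / 1.9410e-06 = 1.78e-07 F/cm^2

1.78e-07


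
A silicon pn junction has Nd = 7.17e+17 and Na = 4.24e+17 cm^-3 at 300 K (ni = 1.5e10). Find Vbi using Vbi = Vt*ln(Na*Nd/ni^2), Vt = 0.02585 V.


Step 1: Compute Na*Nd/ni^2 = 4.24e+17 * 7.17e+17 / (1.5e10)^2 = 1.3511e+15
Step 2: ln(1.3511e+15) = 34.8397
Step 3: Vbi = 0.02585 * 34.8397 = 0.901 V

0.901


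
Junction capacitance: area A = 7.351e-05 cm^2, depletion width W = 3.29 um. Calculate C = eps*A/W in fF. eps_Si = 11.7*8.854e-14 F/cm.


Step 1: eps_Si = 11.7 * 8.854e-14 = 1.035918e-12 F/cm
Step 2: W in cm = 3.29 * 1e-4 = 3.29e-04 cm
Step 3: C = 1.035918e-12 * 7.351e-05 / 3.29e-04 = 2.314600e-13 F
Step 4: C = 231.46 fF

231.46


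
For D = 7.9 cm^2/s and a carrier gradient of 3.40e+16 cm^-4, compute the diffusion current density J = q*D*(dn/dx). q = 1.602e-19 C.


Step 1: J = q * D * (dn/dx)
Step 2: J = 1.602e-19 * 7.9 * 3.40e+16
Step 3: J = 4.30e-02 A/cm^2

4.30e-02


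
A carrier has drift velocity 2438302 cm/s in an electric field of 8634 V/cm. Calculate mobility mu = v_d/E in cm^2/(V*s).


Step 1: mu = v_d / E
Step 2: mu = 2438302 / 8634
Step 3: mu = 282.41 cm^2/(V*s)

282.41


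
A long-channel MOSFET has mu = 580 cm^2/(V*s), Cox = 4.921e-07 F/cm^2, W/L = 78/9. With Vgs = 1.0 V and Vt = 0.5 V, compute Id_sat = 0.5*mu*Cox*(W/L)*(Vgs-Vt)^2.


Step 1: Overdrive voltage Vov = Vgs - Vt = 1.0 - 0.5 = 0.5 V
Step 2: W/L = 78/9 = 8.66667
Step 3: Id = 0.5 * 580 * 4.921e-07 * 8.66667 * 0.5^2
Step 4: Id = 3.09e-04 A

3.09e-04


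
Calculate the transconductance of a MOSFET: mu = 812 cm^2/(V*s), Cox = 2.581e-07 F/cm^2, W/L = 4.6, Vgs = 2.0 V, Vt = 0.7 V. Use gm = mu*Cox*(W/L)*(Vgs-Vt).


Step 1: Vov = Vgs - Vt = 2.0 - 0.7 = 1.3 V
Step 2: gm = mu * Cox * (W/L) * Vov
Step 3: gm = 812 * 2.581e-07 * 4.6 * 1.3 = 1.25e-03 S

1.25e-03


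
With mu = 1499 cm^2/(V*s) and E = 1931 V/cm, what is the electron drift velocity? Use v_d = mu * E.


Step 1: v_d = mu * E
Step 2: v_d = 1499 * 1931 = 2894569
Step 3: v_d = 2.89e+06 cm/s

2.89e+06


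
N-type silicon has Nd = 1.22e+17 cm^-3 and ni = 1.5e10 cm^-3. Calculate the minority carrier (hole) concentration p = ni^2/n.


Step 1: Since Nd >> ni, n ≈ Nd = 1.22e+17 cm^-3
Step 2: p = ni^2 / n = (1.5e10)^2 / 1.22e+17
Step 3: p = 2.25e20 / 1.22e+17 = 1.84e+03 cm^-3

1.84e+03


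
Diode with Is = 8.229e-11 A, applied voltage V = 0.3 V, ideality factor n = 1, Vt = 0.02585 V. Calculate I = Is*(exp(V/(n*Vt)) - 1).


Step 1: V/(n*Vt) = 0.3/(1*0.02585) = 11.6054
Step 2: exp(11.6054) = 1.0969e+05
Step 3: I = 8.229e-11 * (1.0969e+05 - 1) = 9.03e-06 A

9.03e-06


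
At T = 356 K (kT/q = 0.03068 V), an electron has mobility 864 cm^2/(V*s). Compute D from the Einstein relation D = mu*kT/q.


Step 1: D = mu * (kT/q)
Step 2: D = 864 * 0.03068
Step 3: D = 26.51 cm^2/s

26.51


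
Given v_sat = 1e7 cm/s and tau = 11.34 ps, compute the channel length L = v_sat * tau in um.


Step 1: tau in seconds = 11.34 ps * 1e-12 = 1.1340e-11 s
Step 2: L = v_sat * tau = 1e7 * 1.1340e-11 = 1.1340e-04 cm
Step 3: L in um = 1.1340e-04 * 1e4 = 1.134 um

1.134


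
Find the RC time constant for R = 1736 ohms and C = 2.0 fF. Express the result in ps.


Step 1: tau = R * C
Step 2: tau = 1736 * 2.0 fF = 1736 * 2.0e-15 F
Step 3: tau = 3.472e-12 s = 3.472 ps

3.472


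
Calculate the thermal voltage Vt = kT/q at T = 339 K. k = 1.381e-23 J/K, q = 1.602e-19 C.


Step 1: kT = 1.381e-23 * 339 = 4.68159e-21 J
Step 2: Vt = kT/q = 4.68159e-21 / 1.602e-19
Step 3: Vt = 0.02922 V

0.02922


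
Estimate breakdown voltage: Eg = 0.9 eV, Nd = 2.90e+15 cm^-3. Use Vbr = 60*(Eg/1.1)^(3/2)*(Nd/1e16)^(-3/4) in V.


Step 1: Eg/1.1 = 0.9/1.1 = 0.818182
Step 2: (Eg/1.1)^1.5 = 0.818182^1.5 = 0.740074
Step 3: (Nd/1e16)^(-0.75) = (0.29)^(-0.75) = 2.530472
Step 4: Vbr = 60 * 0.740074 * 2.530472 = 112.4 V

112.4


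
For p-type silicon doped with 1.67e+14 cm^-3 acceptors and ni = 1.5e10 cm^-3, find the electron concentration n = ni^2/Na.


Step 1: Majority hole concentration p ≈ Na = 1.67e+14 cm^-3
Step 2: n = ni^2 / Na = (1.5e10)^2 / 1.67e+14
Step 3: n = 1.35e+06 cm^-3

1.35e+06


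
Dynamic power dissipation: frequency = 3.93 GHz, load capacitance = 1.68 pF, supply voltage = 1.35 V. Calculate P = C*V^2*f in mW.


Step 1: V^2 = 1.35^2 = 1.8225 V^2
Step 2: P = C*V^2*f = 1.68e-12 F * 1.8225 * 3.93e9 Hz
Step 3: P = 1.2032874e-02 W
Step 4: P = 12.033 mW

12.033


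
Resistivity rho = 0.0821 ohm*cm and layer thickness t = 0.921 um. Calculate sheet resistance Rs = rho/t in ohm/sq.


Step 1: Convert thickness to cm: t = 0.921 um = 9.2100e-05 cm
Step 2: Rs = rho / t = 0.0821 / 9.2100e-05
Step 3: Rs = 891.4 ohm/sq

891.4


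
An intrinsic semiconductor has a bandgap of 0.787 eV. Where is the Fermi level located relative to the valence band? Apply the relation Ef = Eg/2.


Step 1: For an intrinsic semiconductor, the Fermi level sits at midgap.
Step 2: Ef = Eg / 2 = 0.787 / 2 = 0.3935 eV

0.3935


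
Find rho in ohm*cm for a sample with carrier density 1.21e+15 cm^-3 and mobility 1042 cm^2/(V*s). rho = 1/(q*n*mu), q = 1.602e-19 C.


Step 1: sigma = q * n * mu = 1.602e-19 * 1.21e+15 * 1042 = 2.01983e-01 S/cm
Step 2: rho = 1 / sigma = 1 / 2.01983e-01 = 4.951 ohm*cm

4.951


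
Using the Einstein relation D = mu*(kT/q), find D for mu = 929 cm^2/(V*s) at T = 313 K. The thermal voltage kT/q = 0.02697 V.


Step 1: D = mu * (kT/q)
Step 2: D = 929 * 0.02697
Step 3: D = 25.06 cm^2/s

25.06


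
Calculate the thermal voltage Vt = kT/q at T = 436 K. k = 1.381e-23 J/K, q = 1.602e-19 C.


Step 1: kT = 1.381e-23 * 436 = 6.02116e-21 J
Step 2: Vt = kT/q = 6.02116e-21 / 1.602e-19
Step 3: Vt = 0.03759 V

0.03759


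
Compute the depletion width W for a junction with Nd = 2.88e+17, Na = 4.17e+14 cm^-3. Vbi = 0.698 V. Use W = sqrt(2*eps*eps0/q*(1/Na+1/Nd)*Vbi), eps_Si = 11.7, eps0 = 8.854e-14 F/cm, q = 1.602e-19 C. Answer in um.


Step 1: 1/Na + 1/Nd = 1/4.17e+14 + 1/2.88e+17 = 2.40155e-15
Step 2: 2*eps*eps0/q = 2*11.7*8.854e-14/1.602e-19 = 1.293281e+07
Step 3: W^2 = 1.293281e+07 * 2.40155e-15 * 0.698 = 2.16790e-08
Step 4: W = sqrt(2.16790e-08) = 1.472e-04 cm = 1.472 um

1.472


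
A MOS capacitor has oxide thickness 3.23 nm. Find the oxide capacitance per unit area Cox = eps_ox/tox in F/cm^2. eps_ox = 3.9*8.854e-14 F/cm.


Step 1: eps_ox = 3.9 * 8.854e-14 = 3.45306e-13 F/cm
Step 2: tox in cm = 3.23 nm * 1e-7 = 3.2300e-07 cm
Step 3: Cox = 3.45306e-13 / 3.2300e-07 = 1.07e-06 F/cm^2

1.07e-06


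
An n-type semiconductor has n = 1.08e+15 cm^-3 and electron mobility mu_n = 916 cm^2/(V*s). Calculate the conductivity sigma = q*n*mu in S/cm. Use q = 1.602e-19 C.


Step 1: sigma = q * n * mu
Step 2: sigma = 1.602e-19 * 1.08e+15 * 916
Step 3: sigma = 1.585e-01 S/cm

1.585e-01


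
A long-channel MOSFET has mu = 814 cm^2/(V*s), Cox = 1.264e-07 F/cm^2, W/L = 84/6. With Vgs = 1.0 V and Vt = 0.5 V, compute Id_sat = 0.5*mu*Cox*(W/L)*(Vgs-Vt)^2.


Step 1: Overdrive voltage Vov = Vgs - Vt = 1.0 - 0.5 = 0.5 V
Step 2: W/L = 84/6 = 14
Step 3: Id = 0.5 * 814 * 1.264e-07 * 14 * 0.5^2
Step 4: Id = 1.80e-04 A

1.80e-04


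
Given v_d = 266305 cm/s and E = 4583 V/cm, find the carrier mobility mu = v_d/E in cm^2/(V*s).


Step 1: mu = v_d / E
Step 2: mu = 266305 / 4583
Step 3: mu = 58.11 cm^2/(V*s)

58.11


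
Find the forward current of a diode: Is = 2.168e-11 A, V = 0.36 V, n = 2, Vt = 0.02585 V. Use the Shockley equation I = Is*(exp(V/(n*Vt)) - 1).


Step 1: V/(n*Vt) = 0.36/(2*0.02585) = 6.9632
Step 2: exp(6.9632) = 1.0570e+03
Step 3: I = 2.168e-11 * (1.0570e+03 - 1) = 2.29e-08 A

2.29e-08


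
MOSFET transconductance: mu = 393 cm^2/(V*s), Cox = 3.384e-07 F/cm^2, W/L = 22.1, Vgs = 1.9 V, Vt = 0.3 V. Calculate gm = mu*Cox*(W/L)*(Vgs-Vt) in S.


Step 1: Vov = Vgs - Vt = 1.9 - 0.3 = 1.6 V
Step 2: gm = mu * Cox * (W/L) * Vov
Step 3: gm = 393 * 3.384e-07 * 22.1 * 1.6 = 4.70e-03 S

4.70e-03


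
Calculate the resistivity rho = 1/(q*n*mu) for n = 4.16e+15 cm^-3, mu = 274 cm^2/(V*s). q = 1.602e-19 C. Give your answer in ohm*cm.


Step 1: sigma = q * n * mu = 1.602e-19 * 4.16e+15 * 274 = 1.82602e-01 S/cm
Step 2: rho = 1 / sigma = 1 / 1.82602e-01 = 5.476 ohm*cm

5.476


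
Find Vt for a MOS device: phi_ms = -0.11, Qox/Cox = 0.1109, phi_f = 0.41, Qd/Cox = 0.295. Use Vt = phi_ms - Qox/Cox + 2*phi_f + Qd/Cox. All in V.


Step 1: Vt = phi_ms - Qox/Cox + 2*phi_f + Qd/Cox
Step 2: Vt = -0.11 - 0.1109 + 2*0.41 + 0.295
Step 3: Vt = -0.11 - 0.1109 + 0.82 + 0.295
Step 4: Vt = 0.8941 V

0.8941


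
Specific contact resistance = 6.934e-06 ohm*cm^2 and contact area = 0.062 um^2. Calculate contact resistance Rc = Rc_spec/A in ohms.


Step 1: Convert area to cm^2: 0.062 um^2 = 6.2000e-10 cm^2
Step 2: Rc = Rc_spec / A = 6.934e-06 / 6.2000e-10
Step 3: Rc = 1.12e+04 ohms

1.12e+04


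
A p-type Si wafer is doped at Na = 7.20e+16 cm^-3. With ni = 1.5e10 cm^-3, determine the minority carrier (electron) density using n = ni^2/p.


Step 1: Majority hole concentration p ≈ Na = 7.20e+16 cm^-3
Step 2: n = ni^2 / Na = (1.5e10)^2 / 7.20e+16
Step 3: n = 3.13e+03 cm^-3

3.13e+03


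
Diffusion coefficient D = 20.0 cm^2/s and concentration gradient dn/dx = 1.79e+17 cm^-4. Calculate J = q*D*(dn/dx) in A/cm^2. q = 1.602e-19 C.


Step 1: J = q * D * (dn/dx)
Step 2: J = 1.602e-19 * 20.0 * 1.79e+17
Step 3: J = 5.74e-01 A/cm^2

5.74e-01


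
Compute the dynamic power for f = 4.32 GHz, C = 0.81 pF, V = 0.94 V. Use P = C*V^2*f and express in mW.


Step 1: V^2 = 0.94^2 = 0.8836 V^2
Step 2: P = C*V^2*f = 0.81e-12 F * 0.8836 * 4.32e9 Hz
Step 3: P = 3.09189312e-03 W
Step 4: P = 3.092 mW

3.092


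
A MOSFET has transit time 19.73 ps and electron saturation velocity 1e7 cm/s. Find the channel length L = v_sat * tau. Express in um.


Step 1: tau in seconds = 19.73 ps * 1e-12 = 1.9730e-11 s
Step 2: L = v_sat * tau = 1e7 * 1.9730e-11 = 1.9730e-04 cm
Step 3: L in um = 1.9730e-04 * 1e4 = 1.973 um

1.973


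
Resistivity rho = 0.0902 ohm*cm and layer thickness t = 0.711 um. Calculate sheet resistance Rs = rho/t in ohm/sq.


Step 1: Convert thickness to cm: t = 0.711 um = 7.1100e-05 cm
Step 2: Rs = rho / t = 0.0902 / 7.1100e-05
Step 3: Rs = 1268.6 ohm/sq

1268.6


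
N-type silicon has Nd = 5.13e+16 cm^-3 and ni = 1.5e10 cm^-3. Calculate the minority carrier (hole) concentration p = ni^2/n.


Step 1: Since Nd >> ni, n ≈ Nd = 5.13e+16 cm^-3
Step 2: p = ni^2 / n = (1.5e10)^2 / 5.13e+16
Step 3: p = 2.25e20 / 5.13e+16 = 4.39e+03 cm^-3

4.39e+03


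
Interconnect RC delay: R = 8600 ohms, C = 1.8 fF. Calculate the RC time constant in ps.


Step 1: tau = R * C
Step 2: tau = 8600 * 1.8 fF = 8600 * 1.8e-15 F
Step 3: tau = 1.548e-11 s = 15.48 ps

15.48


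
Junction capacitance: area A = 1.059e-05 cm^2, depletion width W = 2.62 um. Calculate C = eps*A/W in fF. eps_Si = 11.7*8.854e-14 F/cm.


Step 1: eps_Si = 11.7 * 8.854e-14 = 1.035918e-12 F/cm
Step 2: W in cm = 2.62 * 1e-4 = 2.62e-04 cm
Step 3: C = 1.035918e-12 * 1.059e-05 / 2.62e-04 = 4.187165e-14 F
Step 4: C = 41.87 fF

41.87


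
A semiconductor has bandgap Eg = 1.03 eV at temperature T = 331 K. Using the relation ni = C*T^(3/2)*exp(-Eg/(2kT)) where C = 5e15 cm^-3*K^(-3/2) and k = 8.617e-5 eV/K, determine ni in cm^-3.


Step 1: Compute kT = 8.617e-5 * 331 = 0.02852227 eV
Step 2: Exponent = -Eg/(2kT) = -1.03/(2*0.02852227) = -18.05607
Step 3: T^(3/2) = 331^1.5 = 6022.02
Step 4: ni = 5e15 * 6022.02 * exp(-18.05607) = 4.34e+11 cm^-3

4.34e+11


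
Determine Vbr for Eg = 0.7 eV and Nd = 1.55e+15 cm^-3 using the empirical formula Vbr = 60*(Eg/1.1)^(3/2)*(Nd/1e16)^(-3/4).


Step 1: Eg/1.1 = 0.7/1.1 = 0.636364
Step 2: (Eg/1.1)^1.5 = 0.636364^1.5 = 0.507643
Step 3: (Nd/1e16)^(-0.75) = (0.155)^(-0.75) = 4.048100
Step 4: Vbr = 60 * 0.507643 * 4.048100 = 123.3 V

123.3


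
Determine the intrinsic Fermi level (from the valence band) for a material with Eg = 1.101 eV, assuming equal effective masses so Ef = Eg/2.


Step 1: For an intrinsic semiconductor, the Fermi level sits at midgap.
Step 2: Ef = Eg / 2 = 1.101 / 2 = 0.5505 eV

0.5505


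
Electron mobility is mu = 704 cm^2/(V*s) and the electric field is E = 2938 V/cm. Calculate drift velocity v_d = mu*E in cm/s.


Step 1: v_d = mu * E
Step 2: v_d = 704 * 2938 = 2068352
Step 3: v_d = 2.07e+06 cm/s

2.07e+06


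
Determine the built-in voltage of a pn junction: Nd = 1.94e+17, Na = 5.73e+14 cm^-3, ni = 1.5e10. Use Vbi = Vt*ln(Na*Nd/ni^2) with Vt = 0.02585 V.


Step 1: Compute Na*Nd/ni^2 = 5.73e+14 * 1.94e+17 / (1.5e10)^2 = 4.9405e+11
Step 2: ln(4.9405e+11) = 26.9259
Step 3: Vbi = 0.02585 * 26.9259 = 0.696 V

0.696


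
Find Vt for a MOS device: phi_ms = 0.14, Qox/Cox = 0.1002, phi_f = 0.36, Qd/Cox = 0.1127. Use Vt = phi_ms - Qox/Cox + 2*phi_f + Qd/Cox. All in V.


Step 1: Vt = phi_ms - Qox/Cox + 2*phi_f + Qd/Cox
Step 2: Vt = 0.14 - 0.1002 + 2*0.36 + 0.1127
Step 3: Vt = 0.14 - 0.1002 + 0.72 + 0.1127
Step 4: Vt = 0.8725 V

0.8725


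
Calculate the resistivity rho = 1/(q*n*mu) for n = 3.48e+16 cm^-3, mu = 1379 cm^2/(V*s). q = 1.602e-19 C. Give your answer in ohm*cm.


Step 1: sigma = q * n * mu = 1.602e-19 * 3.48e+16 * 1379 = 7.68787e+00 S/cm
Step 2: rho = 1 / sigma = 1 / 7.68787e+00 = 0.1301 ohm*cm

0.1301


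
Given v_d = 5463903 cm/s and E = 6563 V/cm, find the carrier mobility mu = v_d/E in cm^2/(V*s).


Step 1: mu = v_d / E
Step 2: mu = 5463903 / 6563
Step 3: mu = 832.53 cm^2/(V*s)

832.53


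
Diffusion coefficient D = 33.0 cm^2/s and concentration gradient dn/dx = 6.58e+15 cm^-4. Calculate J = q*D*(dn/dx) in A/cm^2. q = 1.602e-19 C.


Step 1: J = q * D * (dn/dx)
Step 2: J = 1.602e-19 * 33.0 * 6.58e+15
Step 3: J = 3.48e-02 A/cm^2

3.48e-02


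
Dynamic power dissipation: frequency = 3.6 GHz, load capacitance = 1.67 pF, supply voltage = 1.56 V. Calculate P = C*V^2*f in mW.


Step 1: V^2 = 1.56^2 = 2.4336 V^2
Step 2: P = C*V^2*f = 1.67e-12 F * 2.4336 * 3.6e9 Hz
Step 3: P = 1.46308032e-02 W
Step 4: P = 14.631 mW

14.631


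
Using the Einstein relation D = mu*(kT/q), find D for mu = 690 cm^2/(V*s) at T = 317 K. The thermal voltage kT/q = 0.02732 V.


Step 1: D = mu * (kT/q)
Step 2: D = 690 * 0.02732
Step 3: D = 18.85 cm^2/s

18.85


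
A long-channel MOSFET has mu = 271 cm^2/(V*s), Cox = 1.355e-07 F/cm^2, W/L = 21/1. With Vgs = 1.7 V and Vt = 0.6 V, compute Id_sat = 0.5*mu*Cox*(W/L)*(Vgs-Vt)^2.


Step 1: Overdrive voltage Vov = Vgs - Vt = 1.7 - 0.6 = 1.1 V
Step 2: W/L = 21/1 = 21
Step 3: Id = 0.5 * 271 * 1.355e-07 * 21 * 1.1^2
Step 4: Id = 4.67e-04 A

4.67e-04


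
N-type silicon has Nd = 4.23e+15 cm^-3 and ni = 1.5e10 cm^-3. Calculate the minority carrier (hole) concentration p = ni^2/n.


Step 1: Since Nd >> ni, n ≈ Nd = 4.23e+15 cm^-3
Step 2: p = ni^2 / n = (1.5e10)^2 / 4.23e+15
Step 3: p = 2.25e20 / 4.23e+15 = 5.32e+04 cm^-3

5.32e+04


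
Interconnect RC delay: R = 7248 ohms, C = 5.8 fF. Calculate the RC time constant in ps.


Step 1: tau = R * C
Step 2: tau = 7248 * 5.8 fF = 7248 * 5.8e-15 F
Step 3: tau = 4.20384e-11 s = 42.0384 ps

42.0384


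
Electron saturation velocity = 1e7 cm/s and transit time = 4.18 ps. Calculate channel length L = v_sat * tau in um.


Step 1: tau in seconds = 4.18 ps * 1e-12 = 4.1800e-12 s
Step 2: L = v_sat * tau = 1e7 * 4.1800e-12 = 4.1800e-05 cm
Step 3: L in um = 4.1800e-05 * 1e4 = 0.418 um

0.418
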